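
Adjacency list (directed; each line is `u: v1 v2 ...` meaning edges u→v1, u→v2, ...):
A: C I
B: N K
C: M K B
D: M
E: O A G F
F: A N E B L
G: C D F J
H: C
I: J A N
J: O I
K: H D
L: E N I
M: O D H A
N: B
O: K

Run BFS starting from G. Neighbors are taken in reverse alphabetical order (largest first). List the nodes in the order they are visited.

G, J, F, D, C, O, I, N, L, E, B, A, M, K, H

Visit G; enqueue J, F, D, C → queue [J, F, D, C]
Visit J; enqueue O, I → queue [F, D, C, O, I]
Visit F; enqueue N, L, E, B, A → queue [D, C, O, I, N, L, E, B, A]
Visit D; enqueue M → queue [C, O, I, N, L, E, B, A, M]
Visit C; enqueue K → queue [O, I, N, L, E, B, A, M, K]
Visit O → queue [I, N, L, E, B, A, M, K]
Visit I → queue [N, L, E, B, A, M, K]
Visit N → queue [L, E, B, A, M, K]
Visit L → queue [E, B, A, M, K]
Visit E → queue [B, A, M, K]
Visit B → queue [A, M, K]
Visit A → queue [M, K]
Visit M; enqueue H → queue [K, H]
Visit K → queue [H]
Visit H → queue []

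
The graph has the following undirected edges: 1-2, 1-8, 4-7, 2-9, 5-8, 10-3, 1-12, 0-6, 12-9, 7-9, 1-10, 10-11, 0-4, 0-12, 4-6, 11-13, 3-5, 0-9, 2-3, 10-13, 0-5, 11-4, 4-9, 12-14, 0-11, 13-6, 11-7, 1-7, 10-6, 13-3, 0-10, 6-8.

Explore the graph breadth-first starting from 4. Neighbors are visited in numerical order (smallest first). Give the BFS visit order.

4 → 0 → 6 → 7 → 9 → 11 → 5 → 10 → 12 → 8 → 13 → 1 → 2 → 3 → 14

Visit 4; enqueue 0, 6, 7, 9, 11 → queue [0, 6, 7, 9, 11]
Visit 0; enqueue 5, 10, 12 → queue [6, 7, 9, 11, 5, 10, 12]
Visit 6; enqueue 8, 13 → queue [7, 9, 11, 5, 10, 12, 8, 13]
Visit 7; enqueue 1 → queue [9, 11, 5, 10, 12, 8, 13, 1]
Visit 9; enqueue 2 → queue [11, 5, 10, 12, 8, 13, 1, 2]
Visit 11 → queue [5, 10, 12, 8, 13, 1, 2]
Visit 5; enqueue 3 → queue [10, 12, 8, 13, 1, 2, 3]
Visit 10 → queue [12, 8, 13, 1, 2, 3]
Visit 12; enqueue 14 → queue [8, 13, 1, 2, 3, 14]
Visit 8 → queue [13, 1, 2, 3, 14]
Visit 13 → queue [1, 2, 3, 14]
Visit 1 → queue [2, 3, 14]
Visit 2 → queue [3, 14]
Visit 3 → queue [14]
Visit 14 → queue []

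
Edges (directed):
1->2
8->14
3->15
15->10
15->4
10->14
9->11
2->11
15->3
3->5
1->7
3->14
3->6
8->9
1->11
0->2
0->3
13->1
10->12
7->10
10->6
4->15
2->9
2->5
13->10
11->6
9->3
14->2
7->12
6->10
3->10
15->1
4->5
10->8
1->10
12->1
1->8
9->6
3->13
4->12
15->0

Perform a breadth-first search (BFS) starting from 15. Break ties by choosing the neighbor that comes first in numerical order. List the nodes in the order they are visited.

Visit 15; enqueue 0, 1, 3, 4, 10 → queue [0, 1, 3, 4, 10]
Visit 0; enqueue 2 → queue [1, 3, 4, 10, 2]
Visit 1; enqueue 7, 8, 11 → queue [3, 4, 10, 2, 7, 8, 11]
Visit 3; enqueue 5, 6, 13, 14 → queue [4, 10, 2, 7, 8, 11, 5, 6, 13, 14]
Visit 4; enqueue 12 → queue [10, 2, 7, 8, 11, 5, 6, 13, 14, 12]
Visit 10 → queue [2, 7, 8, 11, 5, 6, 13, 14, 12]
Visit 2; enqueue 9 → queue [7, 8, 11, 5, 6, 13, 14, 12, 9]
Visit 7 → queue [8, 11, 5, 6, 13, 14, 12, 9]
Visit 8 → queue [11, 5, 6, 13, 14, 12, 9]
Visit 11 → queue [5, 6, 13, 14, 12, 9]
Visit 5 → queue [6, 13, 14, 12, 9]
Visit 6 → queue [13, 14, 12, 9]
Visit 13 → queue [14, 12, 9]
Visit 14 → queue [12, 9]
Visit 12 → queue [9]
Visit 9 → queue []

15 0 1 3 4 10 2 7 8 11 5 6 13 14 12 9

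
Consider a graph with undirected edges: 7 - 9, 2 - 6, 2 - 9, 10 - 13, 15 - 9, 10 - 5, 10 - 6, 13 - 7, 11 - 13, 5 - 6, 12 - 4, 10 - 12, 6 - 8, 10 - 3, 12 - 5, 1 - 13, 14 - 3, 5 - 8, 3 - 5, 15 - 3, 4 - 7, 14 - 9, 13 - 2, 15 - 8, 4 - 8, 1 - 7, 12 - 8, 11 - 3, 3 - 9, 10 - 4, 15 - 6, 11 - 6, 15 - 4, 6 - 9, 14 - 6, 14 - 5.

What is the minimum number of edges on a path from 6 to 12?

Level 0: 6
Level 1: 2, 5, 8, 9, 10, 11, 14, 15
Level 2: 3, 4, 7, 12, 13
Level 3: 1
12 first appears at level 2.

2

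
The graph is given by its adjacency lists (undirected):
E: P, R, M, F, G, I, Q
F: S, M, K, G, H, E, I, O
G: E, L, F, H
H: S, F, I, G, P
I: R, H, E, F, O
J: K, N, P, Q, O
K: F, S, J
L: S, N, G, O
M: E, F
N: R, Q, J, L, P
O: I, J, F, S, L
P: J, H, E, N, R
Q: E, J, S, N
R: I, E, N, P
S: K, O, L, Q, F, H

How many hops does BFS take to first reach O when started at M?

2

Level 0: M
Level 1: E, F
Level 2: G, H, I, K, O, P, Q, R, S
Level 3: J, L, N
O first appears at level 2.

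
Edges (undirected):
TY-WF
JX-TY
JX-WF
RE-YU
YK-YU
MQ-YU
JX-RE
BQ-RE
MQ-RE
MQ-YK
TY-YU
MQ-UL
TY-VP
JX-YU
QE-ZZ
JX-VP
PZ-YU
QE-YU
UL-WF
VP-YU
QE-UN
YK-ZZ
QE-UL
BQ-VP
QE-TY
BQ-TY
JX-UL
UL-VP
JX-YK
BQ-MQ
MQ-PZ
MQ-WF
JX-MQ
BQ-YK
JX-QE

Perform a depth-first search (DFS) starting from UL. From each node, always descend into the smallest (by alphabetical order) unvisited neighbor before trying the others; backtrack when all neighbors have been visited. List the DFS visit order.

Visit UL
UL → JX
JX → MQ
MQ → BQ
BQ → RE
RE → YU
YU → PZ
YU → QE
QE → TY
TY → VP
TY → WF
QE → UN
QE → ZZ
ZZ → YK

UL, JX, MQ, BQ, RE, YU, PZ, QE, TY, VP, WF, UN, ZZ, YK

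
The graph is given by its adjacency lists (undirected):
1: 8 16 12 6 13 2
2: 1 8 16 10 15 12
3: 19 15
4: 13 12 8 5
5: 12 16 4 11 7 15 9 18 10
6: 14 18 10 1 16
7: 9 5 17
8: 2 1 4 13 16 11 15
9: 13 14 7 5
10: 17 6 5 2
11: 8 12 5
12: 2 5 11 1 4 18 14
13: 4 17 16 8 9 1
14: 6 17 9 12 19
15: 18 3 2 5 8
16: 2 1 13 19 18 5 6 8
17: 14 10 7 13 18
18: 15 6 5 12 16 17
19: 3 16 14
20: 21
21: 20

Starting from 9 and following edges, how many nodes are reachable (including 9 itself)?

BFS from 9 visits: 9, 5, 7, 13, 14, 4, 10, 11, 12, 15, 16, 18, 17, 1, 8, 6, 19, 2, 3
Reachable nodes: 19 of 21 total.

19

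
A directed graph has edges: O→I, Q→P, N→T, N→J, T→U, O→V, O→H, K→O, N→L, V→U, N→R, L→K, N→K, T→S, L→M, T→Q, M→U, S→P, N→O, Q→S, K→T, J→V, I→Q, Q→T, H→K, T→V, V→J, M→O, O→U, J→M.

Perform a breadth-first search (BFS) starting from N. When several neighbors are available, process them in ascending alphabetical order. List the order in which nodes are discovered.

Visit N; enqueue J, K, L, O, R, T → queue [J, K, L, O, R, T]
Visit J; enqueue M, V → queue [K, L, O, R, T, M, V]
Visit K → queue [L, O, R, T, M, V]
Visit L → queue [O, R, T, M, V]
Visit O; enqueue H, I, U → queue [R, T, M, V, H, I, U]
Visit R → queue [T, M, V, H, I, U]
Visit T; enqueue Q, S → queue [M, V, H, I, U, Q, S]
Visit M → queue [V, H, I, U, Q, S]
Visit V → queue [H, I, U, Q, S]
Visit H → queue [I, U, Q, S]
Visit I → queue [U, Q, S]
Visit U → queue [Q, S]
Visit Q; enqueue P → queue [S, P]
Visit S → queue [P]
Visit P → queue []

N → J → K → L → O → R → T → M → V → H → I → U → Q → S → P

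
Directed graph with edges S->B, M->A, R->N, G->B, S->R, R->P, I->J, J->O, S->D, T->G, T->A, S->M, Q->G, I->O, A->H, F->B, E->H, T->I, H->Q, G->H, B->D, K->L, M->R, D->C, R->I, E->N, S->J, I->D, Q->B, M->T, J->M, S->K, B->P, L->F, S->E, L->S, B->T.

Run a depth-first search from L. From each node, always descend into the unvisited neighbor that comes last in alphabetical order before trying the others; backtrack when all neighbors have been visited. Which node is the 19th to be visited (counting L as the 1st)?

E

Visit L
L → S
S → R
R → P
R → N
R → I
I → O
I → J
J → M
M → T
T → G
G → H
H → Q
Q → B
B → D
D → C
T → A
S → K
S → E
L → F

Visit order: L, S, R, P, N, I, O, J, M, T, G, H, Q, B, D, C, A, K, E, F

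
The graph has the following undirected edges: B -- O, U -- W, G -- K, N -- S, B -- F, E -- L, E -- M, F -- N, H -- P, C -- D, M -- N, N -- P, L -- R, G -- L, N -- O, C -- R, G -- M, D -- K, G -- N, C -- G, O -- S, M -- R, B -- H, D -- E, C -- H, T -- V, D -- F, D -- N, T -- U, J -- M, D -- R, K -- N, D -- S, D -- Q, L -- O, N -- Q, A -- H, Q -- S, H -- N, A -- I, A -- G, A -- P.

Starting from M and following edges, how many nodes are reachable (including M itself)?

19

BFS from M visits: M, R, N, J, G, E, L, D, C, S, Q, P, O, K, H, F, A, B, I
Reachable nodes: 19 of 23 total.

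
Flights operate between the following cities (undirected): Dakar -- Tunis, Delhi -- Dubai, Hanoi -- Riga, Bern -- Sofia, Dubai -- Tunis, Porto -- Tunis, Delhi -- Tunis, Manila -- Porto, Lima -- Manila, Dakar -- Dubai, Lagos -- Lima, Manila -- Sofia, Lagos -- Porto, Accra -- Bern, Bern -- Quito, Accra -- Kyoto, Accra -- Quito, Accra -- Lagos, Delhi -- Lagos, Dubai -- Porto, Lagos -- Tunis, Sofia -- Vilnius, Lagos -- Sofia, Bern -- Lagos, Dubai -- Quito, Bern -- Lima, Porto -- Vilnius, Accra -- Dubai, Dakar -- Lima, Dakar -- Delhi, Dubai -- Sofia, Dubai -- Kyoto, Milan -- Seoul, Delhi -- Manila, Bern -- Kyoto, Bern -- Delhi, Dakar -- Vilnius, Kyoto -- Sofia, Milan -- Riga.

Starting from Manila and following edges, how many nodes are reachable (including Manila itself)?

14

BFS from Manila visits: Manila, Sofia, Porto, Lima, Delhi, Vilnius, Lagos, Kyoto, Dubai, Bern, Tunis, Dakar, Accra, Quito
Reachable nodes: 14 of 18 total.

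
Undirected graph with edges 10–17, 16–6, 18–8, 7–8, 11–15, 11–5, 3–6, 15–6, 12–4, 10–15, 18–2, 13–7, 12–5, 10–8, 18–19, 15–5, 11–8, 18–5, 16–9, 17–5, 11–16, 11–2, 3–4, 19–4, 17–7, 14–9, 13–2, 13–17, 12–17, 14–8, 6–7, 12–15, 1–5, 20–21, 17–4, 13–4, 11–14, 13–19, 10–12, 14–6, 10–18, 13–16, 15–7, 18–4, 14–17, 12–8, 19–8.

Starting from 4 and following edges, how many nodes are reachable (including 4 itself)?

BFS from 4 visits: 4, 3, 12, 13, 17, 18, 19, 6, 5, 8, 10, 15, 2, 7, 16, 14, 1, 11, 9
Reachable nodes: 19 of 21 total.

19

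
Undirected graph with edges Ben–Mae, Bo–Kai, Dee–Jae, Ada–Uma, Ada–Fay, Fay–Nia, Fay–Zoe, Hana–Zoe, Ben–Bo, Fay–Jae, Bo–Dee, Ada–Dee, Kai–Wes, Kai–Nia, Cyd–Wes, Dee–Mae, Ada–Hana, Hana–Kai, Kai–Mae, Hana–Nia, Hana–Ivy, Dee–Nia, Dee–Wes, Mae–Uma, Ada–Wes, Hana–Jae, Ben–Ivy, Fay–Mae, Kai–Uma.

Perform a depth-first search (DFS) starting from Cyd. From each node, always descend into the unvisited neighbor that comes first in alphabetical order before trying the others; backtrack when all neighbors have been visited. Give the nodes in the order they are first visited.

Visit Cyd
Cyd → Wes
Wes → Ada
Ada → Dee
Dee → Bo
Bo → Ben
Ben → Ivy
Ivy → Hana
Hana → Jae
Jae → Fay
Fay → Mae
Mae → Kai
Kai → Nia
Kai → Uma
Fay → Zoe

Cyd → Wes → Ada → Dee → Bo → Ben → Ivy → Hana → Jae → Fay → Mae → Kai → Nia → Uma → Zoe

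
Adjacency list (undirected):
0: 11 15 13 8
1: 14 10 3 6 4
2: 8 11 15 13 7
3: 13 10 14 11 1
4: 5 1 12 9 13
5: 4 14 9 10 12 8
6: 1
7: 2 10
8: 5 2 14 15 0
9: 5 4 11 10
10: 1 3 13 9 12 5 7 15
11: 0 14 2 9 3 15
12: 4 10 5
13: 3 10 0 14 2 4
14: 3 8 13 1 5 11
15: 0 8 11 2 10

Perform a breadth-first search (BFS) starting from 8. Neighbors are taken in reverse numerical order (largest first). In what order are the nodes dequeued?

8 -> 15 -> 14 -> 5 -> 2 -> 0 -> 11 -> 10 -> 13 -> 3 -> 1 -> 12 -> 9 -> 4 -> 7 -> 6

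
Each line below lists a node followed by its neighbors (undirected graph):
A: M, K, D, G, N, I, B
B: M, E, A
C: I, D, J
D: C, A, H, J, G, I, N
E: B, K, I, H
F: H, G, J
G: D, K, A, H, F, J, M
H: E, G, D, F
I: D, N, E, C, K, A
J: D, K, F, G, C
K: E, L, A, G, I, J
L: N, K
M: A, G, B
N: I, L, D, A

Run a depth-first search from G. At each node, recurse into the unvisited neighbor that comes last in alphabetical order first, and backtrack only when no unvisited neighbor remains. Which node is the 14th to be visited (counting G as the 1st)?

A

Visit G
G → M
M → B
B → E
E → K
K → L
L → N
N → I
I → D
D → J
J → F
F → H
J → C
D → A

Visit order: G, M, B, E, K, L, N, I, D, J, F, H, C, A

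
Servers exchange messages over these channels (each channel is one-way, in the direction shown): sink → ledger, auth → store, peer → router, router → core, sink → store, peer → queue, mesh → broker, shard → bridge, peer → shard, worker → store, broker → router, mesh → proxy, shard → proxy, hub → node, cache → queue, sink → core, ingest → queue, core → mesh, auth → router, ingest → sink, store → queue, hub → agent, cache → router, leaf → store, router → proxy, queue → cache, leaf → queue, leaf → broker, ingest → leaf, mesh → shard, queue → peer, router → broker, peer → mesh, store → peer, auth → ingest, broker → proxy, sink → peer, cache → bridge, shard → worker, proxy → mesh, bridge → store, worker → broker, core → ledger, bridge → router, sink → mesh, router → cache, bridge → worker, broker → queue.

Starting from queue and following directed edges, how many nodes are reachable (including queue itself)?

13

BFS from queue visits: queue, peer, cache, shard, router, mesh, bridge, worker, proxy, core, broker, store, ledger
Reachable nodes: 13 of 20 total.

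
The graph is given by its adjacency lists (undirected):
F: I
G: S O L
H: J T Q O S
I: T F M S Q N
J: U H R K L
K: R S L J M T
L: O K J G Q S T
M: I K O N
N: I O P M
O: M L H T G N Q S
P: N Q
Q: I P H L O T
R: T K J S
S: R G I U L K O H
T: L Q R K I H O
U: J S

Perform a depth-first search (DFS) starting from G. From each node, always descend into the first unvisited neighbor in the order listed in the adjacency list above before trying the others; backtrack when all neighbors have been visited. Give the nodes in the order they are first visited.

G, S, R, T, L, O, M, I, F, Q, P, N, H, J, U, K

Visit G
G → S
S → R
R → T
T → L
L → O
O → M
M → I
I → F
I → Q
Q → P
P → N
Q → H
H → J
J → U
J → K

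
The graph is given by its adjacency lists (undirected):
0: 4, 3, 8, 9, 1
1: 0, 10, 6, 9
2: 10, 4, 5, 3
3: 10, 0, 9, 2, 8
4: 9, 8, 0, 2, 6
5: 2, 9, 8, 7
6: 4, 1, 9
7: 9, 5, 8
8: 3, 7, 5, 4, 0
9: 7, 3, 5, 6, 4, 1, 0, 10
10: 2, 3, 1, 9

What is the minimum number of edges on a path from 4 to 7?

Level 0: 4
Level 1: 0, 2, 6, 8, 9
Level 2: 1, 3, 5, 7, 10
7 first appears at level 2.

2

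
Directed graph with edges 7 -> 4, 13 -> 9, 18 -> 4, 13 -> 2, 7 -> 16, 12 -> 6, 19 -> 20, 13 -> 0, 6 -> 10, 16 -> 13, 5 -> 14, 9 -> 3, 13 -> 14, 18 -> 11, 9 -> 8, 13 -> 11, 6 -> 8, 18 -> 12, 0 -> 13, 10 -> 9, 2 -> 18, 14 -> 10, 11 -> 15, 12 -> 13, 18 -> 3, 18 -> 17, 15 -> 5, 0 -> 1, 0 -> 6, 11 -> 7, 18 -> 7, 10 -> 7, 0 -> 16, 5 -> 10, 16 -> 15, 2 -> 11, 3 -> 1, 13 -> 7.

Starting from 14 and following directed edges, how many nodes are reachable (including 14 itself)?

19

BFS from 14 visits: 14, 10, 7, 9, 4, 16, 3, 8, 13, 15, 1, 0, 2, 11, 5, 6, 18, 12, 17
Reachable nodes: 19 of 21 total.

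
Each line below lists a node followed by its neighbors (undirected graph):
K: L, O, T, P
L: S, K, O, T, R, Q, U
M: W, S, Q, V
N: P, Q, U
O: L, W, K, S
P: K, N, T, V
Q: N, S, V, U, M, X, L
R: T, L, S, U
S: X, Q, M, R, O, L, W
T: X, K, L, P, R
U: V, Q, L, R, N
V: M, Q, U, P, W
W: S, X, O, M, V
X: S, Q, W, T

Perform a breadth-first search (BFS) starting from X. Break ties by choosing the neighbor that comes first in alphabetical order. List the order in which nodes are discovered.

X -> Q -> S -> T -> W -> L -> M -> N -> U -> V -> O -> R -> K -> P

Visit X; enqueue Q, S, T, W → queue [Q, S, T, W]
Visit Q; enqueue L, M, N, U, V → queue [S, T, W, L, M, N, U, V]
Visit S; enqueue O, R → queue [T, W, L, M, N, U, V, O, R]
Visit T; enqueue K, P → queue [W, L, M, N, U, V, O, R, K, P]
Visit W → queue [L, M, N, U, V, O, R, K, P]
Visit L → queue [M, N, U, V, O, R, K, P]
Visit M → queue [N, U, V, O, R, K, P]
Visit N → queue [U, V, O, R, K, P]
Visit U → queue [V, O, R, K, P]
Visit V → queue [O, R, K, P]
Visit O → queue [R, K, P]
Visit R → queue [K, P]
Visit K → queue [P]
Visit P → queue []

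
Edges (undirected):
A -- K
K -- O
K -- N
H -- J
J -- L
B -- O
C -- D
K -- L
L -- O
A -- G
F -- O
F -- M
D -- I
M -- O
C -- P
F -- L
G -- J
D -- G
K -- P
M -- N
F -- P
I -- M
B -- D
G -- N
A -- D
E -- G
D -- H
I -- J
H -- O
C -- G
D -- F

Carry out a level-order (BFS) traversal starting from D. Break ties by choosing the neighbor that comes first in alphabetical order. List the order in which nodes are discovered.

Visit D; enqueue A, B, C, F, G, H, I → queue [A, B, C, F, G, H, I]
Visit A; enqueue K → queue [B, C, F, G, H, I, K]
Visit B; enqueue O → queue [C, F, G, H, I, K, O]
Visit C; enqueue P → queue [F, G, H, I, K, O, P]
Visit F; enqueue L, M → queue [G, H, I, K, O, P, L, M]
Visit G; enqueue E, J, N → queue [H, I, K, O, P, L, M, E, J, N]
Visit H → queue [I, K, O, P, L, M, E, J, N]
Visit I → queue [K, O, P, L, M, E, J, N]
Visit K → queue [O, P, L, M, E, J, N]
Visit O → queue [P, L, M, E, J, N]
Visit P → queue [L, M, E, J, N]
Visit L → queue [M, E, J, N]
Visit M → queue [E, J, N]
Visit E → queue [J, N]
Visit J → queue [N]
Visit N → queue []

D, A, B, C, F, G, H, I, K, O, P, L, M, E, J, N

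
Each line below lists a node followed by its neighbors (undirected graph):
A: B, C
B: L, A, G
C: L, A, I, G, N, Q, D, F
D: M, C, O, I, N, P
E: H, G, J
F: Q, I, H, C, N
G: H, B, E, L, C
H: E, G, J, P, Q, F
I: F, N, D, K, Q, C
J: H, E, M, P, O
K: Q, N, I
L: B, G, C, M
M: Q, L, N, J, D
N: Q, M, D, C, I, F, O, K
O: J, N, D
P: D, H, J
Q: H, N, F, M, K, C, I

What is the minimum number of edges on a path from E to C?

2

Level 0: E
Level 1: G, H, J
Level 2: B, C, F, L, M, O, P, Q
Level 3: A, D, I, K, N
C first appears at level 2.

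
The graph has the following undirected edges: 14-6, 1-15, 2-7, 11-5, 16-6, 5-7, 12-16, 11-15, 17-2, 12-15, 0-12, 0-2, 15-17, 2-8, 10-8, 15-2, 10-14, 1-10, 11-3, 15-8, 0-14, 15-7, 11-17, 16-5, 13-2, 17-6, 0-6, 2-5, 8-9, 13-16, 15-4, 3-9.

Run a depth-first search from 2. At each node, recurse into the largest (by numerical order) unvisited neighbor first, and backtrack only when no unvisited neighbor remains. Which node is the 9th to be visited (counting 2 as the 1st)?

10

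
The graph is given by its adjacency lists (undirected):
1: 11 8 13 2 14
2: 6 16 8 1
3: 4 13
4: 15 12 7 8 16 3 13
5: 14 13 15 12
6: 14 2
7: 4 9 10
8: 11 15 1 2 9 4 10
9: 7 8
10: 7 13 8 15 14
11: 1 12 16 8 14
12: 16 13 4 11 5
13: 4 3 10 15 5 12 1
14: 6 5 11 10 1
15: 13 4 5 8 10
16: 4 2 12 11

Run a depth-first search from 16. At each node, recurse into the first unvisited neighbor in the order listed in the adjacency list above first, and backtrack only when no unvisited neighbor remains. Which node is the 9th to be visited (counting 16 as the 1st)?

Visit 16
16 → 4
4 → 15
15 → 13
13 → 3
13 → 10
10 → 7
7 → 9
9 → 8
8 → 11
11 → 1
1 → 2
2 → 6
6 → 14
14 → 5
5 → 12

Visit order: 16, 4, 15, 13, 3, 10, 7, 9, 8, 11, 1, 2, 6, 14, 5, 12

8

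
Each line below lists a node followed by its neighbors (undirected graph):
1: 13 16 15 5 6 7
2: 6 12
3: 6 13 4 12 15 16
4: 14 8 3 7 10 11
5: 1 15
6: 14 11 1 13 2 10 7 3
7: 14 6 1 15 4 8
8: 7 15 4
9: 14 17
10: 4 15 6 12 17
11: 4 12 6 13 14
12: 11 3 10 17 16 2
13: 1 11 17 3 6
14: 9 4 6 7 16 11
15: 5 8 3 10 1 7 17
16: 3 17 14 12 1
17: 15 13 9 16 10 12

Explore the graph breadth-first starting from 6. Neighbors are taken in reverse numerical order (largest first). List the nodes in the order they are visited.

6, 14, 13, 11, 10, 7, 3, 2, 1, 16, 9, 4, 17, 12, 15, 8, 5

Visit 6; enqueue 14, 13, 11, 10, 7, 3, 2, 1 → queue [14, 13, 11, 10, 7, 3, 2, 1]
Visit 14; enqueue 16, 9, 4 → queue [13, 11, 10, 7, 3, 2, 1, 16, 9, 4]
Visit 13; enqueue 17 → queue [11, 10, 7, 3, 2, 1, 16, 9, 4, 17]
Visit 11; enqueue 12 → queue [10, 7, 3, 2, 1, 16, 9, 4, 17, 12]
Visit 10; enqueue 15 → queue [7, 3, 2, 1, 16, 9, 4, 17, 12, 15]
Visit 7; enqueue 8 → queue [3, 2, 1, 16, 9, 4, 17, 12, 15, 8]
Visit 3 → queue [2, 1, 16, 9, 4, 17, 12, 15, 8]
Visit 2 → queue [1, 16, 9, 4, 17, 12, 15, 8]
Visit 1; enqueue 5 → queue [16, 9, 4, 17, 12, 15, 8, 5]
Visit 16 → queue [9, 4, 17, 12, 15, 8, 5]
Visit 9 → queue [4, 17, 12, 15, 8, 5]
Visit 4 → queue [17, 12, 15, 8, 5]
Visit 17 → queue [12, 15, 8, 5]
Visit 12 → queue [15, 8, 5]
Visit 15 → queue [8, 5]
Visit 8 → queue [5]
Visit 5 → queue []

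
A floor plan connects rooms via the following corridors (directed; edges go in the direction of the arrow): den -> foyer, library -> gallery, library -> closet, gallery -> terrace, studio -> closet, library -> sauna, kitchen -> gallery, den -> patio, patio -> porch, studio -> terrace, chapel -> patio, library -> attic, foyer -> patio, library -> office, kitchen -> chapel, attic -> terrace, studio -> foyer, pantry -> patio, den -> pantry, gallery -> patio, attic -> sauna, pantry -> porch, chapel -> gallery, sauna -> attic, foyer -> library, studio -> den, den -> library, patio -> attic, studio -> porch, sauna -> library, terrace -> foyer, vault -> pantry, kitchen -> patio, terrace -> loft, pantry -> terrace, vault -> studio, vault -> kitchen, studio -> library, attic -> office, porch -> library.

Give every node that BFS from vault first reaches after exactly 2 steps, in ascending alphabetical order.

Level 0: vault
Level 1: kitchen, pantry, studio
Level 2: chapel, closet, den, foyer, gallery, library, patio, porch, terrace
Level 3: attic, loft, office, sauna

chapel, closet, den, foyer, gallery, library, patio, porch, terrace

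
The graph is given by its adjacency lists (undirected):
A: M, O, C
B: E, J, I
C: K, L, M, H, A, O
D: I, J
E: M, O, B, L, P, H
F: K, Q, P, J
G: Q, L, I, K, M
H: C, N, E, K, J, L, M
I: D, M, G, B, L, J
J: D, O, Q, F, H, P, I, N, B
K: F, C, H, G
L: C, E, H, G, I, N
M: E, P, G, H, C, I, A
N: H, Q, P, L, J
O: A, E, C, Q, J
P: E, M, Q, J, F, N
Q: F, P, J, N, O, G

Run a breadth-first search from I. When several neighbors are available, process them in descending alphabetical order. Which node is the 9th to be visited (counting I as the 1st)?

H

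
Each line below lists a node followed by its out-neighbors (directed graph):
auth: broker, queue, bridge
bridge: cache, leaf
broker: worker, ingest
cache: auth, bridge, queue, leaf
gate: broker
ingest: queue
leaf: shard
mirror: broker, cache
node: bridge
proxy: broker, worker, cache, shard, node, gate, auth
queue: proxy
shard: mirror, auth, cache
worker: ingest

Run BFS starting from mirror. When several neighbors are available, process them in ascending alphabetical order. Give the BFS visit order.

mirror, broker, cache, ingest, worker, auth, bridge, leaf, queue, shard, proxy, gate, node

Visit mirror; enqueue broker, cache → queue [broker, cache]
Visit broker; enqueue ingest, worker → queue [cache, ingest, worker]
Visit cache; enqueue auth, bridge, leaf, queue → queue [ingest, worker, auth, bridge, leaf, queue]
Visit ingest → queue [worker, auth, bridge, leaf, queue]
Visit worker → queue [auth, bridge, leaf, queue]
Visit auth → queue [bridge, leaf, queue]
Visit bridge → queue [leaf, queue]
Visit leaf; enqueue shard → queue [queue, shard]
Visit queue; enqueue proxy → queue [shard, proxy]
Visit shard → queue [proxy]
Visit proxy; enqueue gate, node → queue [gate, node]
Visit gate → queue [node]
Visit node → queue []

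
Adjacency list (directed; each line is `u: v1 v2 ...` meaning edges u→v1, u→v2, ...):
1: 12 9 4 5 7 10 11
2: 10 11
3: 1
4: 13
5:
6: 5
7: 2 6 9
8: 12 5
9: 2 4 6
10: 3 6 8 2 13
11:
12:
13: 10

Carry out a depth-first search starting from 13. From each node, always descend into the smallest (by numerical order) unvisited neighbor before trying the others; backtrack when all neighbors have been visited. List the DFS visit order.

Visit 13
13 → 10
10 → 2
2 → 11
10 → 3
3 → 1
1 → 4
1 → 5
1 → 7
7 → 6
7 → 9
1 → 12
10 → 8

13 → 10 → 2 → 11 → 3 → 1 → 4 → 5 → 7 → 6 → 9 → 12 → 8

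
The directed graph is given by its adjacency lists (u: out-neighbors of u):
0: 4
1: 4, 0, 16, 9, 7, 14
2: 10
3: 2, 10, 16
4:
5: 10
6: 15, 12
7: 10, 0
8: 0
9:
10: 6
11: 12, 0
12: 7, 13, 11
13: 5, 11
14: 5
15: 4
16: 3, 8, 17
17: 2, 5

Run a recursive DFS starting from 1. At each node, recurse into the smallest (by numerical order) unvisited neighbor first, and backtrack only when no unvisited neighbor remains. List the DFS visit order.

1, 0, 4, 7, 10, 6, 12, 11, 13, 5, 15, 9, 14, 16, 3, 2, 8, 17

Visit 1
1 → 0
0 → 4
1 → 7
7 → 10
10 → 6
6 → 12
12 → 11
12 → 13
13 → 5
6 → 15
1 → 9
1 → 14
1 → 16
16 → 3
3 → 2
16 → 8
16 → 17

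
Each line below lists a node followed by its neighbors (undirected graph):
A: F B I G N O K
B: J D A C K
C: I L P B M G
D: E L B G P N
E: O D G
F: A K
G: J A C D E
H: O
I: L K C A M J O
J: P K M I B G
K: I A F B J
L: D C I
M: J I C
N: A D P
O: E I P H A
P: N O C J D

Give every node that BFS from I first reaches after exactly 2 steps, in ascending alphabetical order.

Level 0: I
Level 1: A, C, J, K, L, M, O
Level 2: B, D, E, F, G, H, N, P

B, D, E, F, G, H, N, P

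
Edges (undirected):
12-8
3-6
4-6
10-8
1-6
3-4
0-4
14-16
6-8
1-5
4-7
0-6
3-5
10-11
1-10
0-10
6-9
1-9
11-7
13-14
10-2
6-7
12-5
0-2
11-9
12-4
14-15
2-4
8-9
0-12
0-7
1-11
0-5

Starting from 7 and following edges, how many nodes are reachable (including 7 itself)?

BFS from 7 visits: 7, 0, 4, 6, 11, 2, 5, 10, 12, 3, 1, 8, 9
Reachable nodes: 13 of 17 total.

13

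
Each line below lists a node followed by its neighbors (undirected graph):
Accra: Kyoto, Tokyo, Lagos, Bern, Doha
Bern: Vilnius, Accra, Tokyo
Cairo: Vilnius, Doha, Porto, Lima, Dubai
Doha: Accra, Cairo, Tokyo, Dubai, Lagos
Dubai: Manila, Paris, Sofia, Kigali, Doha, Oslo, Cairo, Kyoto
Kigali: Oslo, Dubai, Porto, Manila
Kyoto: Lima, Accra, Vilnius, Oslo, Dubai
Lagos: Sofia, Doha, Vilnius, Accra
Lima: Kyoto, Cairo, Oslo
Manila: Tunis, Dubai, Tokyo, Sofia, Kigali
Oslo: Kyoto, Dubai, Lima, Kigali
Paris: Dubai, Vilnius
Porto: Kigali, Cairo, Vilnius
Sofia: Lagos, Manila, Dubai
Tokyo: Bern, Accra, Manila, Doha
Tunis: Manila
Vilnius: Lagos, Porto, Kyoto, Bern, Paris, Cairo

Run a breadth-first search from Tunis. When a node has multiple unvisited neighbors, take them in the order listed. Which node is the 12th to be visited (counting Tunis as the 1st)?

Visit Tunis; enqueue Manila → queue [Manila]
Visit Manila; enqueue Dubai, Tokyo, Sofia, Kigali → queue [Dubai, Tokyo, Sofia, Kigali]
Visit Dubai; enqueue Paris, Doha, Oslo, Cairo, Kyoto → queue [Tokyo, Sofia, Kigali, Paris, Doha, Oslo, Cairo, Kyoto]
Visit Tokyo; enqueue Bern, Accra → queue [Sofia, Kigali, Paris, Doha, Oslo, Cairo, Kyoto, Bern, Accra]
Visit Sofia; enqueue Lagos → queue [Kigali, Paris, Doha, Oslo, Cairo, Kyoto, Bern, Accra, Lagos]
Visit Kigali; enqueue Porto → queue [Paris, Doha, Oslo, Cairo, Kyoto, Bern, Accra, Lagos, Porto]
Visit Paris; enqueue Vilnius → queue [Doha, Oslo, Cairo, Kyoto, Bern, Accra, Lagos, Porto, Vilnius]
Visit Doha → queue [Oslo, Cairo, Kyoto, Bern, Accra, Lagos, Porto, Vilnius]
Visit Oslo; enqueue Lima → queue [Cairo, Kyoto, Bern, Accra, Lagos, Porto, Vilnius, Lima]
Visit Cairo → queue [Kyoto, Bern, Accra, Lagos, Porto, Vilnius, Lima]
Visit Kyoto → queue [Bern, Accra, Lagos, Porto, Vilnius, Lima]
Visit Bern → queue [Accra, Lagos, Porto, Vilnius, Lima]
Visit Accra → queue [Lagos, Porto, Vilnius, Lima]
Visit Lagos → queue [Porto, Vilnius, Lima]
Visit Porto → queue [Vilnius, Lima]
Visit Vilnius → queue [Lima]
Visit Lima → queue []

Visit order: Tunis, Manila, Dubai, Tokyo, Sofia, Kigali, Paris, Doha, Oslo, Cairo, Kyoto, Bern, Accra, Lagos, Porto, Vilnius, Lima

Bern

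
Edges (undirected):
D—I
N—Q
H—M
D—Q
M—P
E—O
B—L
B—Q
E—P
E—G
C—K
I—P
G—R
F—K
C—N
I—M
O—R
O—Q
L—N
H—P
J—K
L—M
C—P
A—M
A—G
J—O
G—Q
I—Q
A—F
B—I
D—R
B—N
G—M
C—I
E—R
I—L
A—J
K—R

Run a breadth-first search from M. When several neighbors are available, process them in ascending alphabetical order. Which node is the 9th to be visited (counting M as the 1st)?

Visit M; enqueue A, G, H, I, L, P → queue [A, G, H, I, L, P]
Visit A; enqueue F, J → queue [G, H, I, L, P, F, J]
Visit G; enqueue E, Q, R → queue [H, I, L, P, F, J, E, Q, R]
Visit H → queue [I, L, P, F, J, E, Q, R]
Visit I; enqueue B, C, D → queue [L, P, F, J, E, Q, R, B, C, D]
Visit L; enqueue N → queue [P, F, J, E, Q, R, B, C, D, N]
Visit P → queue [F, J, E, Q, R, B, C, D, N]
Visit F; enqueue K → queue [J, E, Q, R, B, C, D, N, K]
Visit J; enqueue O → queue [E, Q, R, B, C, D, N, K, O]
Visit E → queue [Q, R, B, C, D, N, K, O]
Visit Q → queue [R, B, C, D, N, K, O]
Visit R → queue [B, C, D, N, K, O]
Visit B → queue [C, D, N, K, O]
Visit C → queue [D, N, K, O]
Visit D → queue [N, K, O]
Visit N → queue [K, O]
Visit K → queue [O]
Visit O → queue []

Visit order: M, A, G, H, I, L, P, F, J, E, Q, R, B, C, D, N, K, O

J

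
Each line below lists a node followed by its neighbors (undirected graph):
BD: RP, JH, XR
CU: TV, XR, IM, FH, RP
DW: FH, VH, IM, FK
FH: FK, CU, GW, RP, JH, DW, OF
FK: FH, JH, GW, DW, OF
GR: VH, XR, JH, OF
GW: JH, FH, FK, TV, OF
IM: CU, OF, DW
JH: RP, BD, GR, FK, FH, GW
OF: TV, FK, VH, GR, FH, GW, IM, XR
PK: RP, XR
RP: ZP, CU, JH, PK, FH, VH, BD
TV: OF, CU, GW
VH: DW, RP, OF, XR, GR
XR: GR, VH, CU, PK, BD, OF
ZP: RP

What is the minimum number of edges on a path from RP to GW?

2

Level 0: RP
Level 1: BD, CU, FH, JH, PK, VH, ZP
Level 2: DW, FK, GR, GW, IM, OF, TV, XR
GW first appears at level 2.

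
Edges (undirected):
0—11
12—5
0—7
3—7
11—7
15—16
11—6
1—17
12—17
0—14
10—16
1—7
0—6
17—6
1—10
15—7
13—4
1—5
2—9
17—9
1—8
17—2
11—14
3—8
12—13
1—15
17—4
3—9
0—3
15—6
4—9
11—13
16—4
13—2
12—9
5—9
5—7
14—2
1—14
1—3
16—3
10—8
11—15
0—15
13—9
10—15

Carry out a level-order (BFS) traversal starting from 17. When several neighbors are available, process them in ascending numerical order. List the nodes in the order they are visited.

Visit 17; enqueue 1, 2, 4, 6, 9, 12 → queue [1, 2, 4, 6, 9, 12]
Visit 1; enqueue 3, 5, 7, 8, 10, 14, 15 → queue [2, 4, 6, 9, 12, 3, 5, 7, 8, 10, 14, 15]
Visit 2; enqueue 13 → queue [4, 6, 9, 12, 3, 5, 7, 8, 10, 14, 15, 13]
Visit 4; enqueue 16 → queue [6, 9, 12, 3, 5, 7, 8, 10, 14, 15, 13, 16]
Visit 6; enqueue 0, 11 → queue [9, 12, 3, 5, 7, 8, 10, 14, 15, 13, 16, 0, 11]
Visit 9 → queue [12, 3, 5, 7, 8, 10, 14, 15, 13, 16, 0, 11]
Visit 12 → queue [3, 5, 7, 8, 10, 14, 15, 13, 16, 0, 11]
Visit 3 → queue [5, 7, 8, 10, 14, 15, 13, 16, 0, 11]
Visit 5 → queue [7, 8, 10, 14, 15, 13, 16, 0, 11]
Visit 7 → queue [8, 10, 14, 15, 13, 16, 0, 11]
Visit 8 → queue [10, 14, 15, 13, 16, 0, 11]
Visit 10 → queue [14, 15, 13, 16, 0, 11]
Visit 14 → queue [15, 13, 16, 0, 11]
Visit 15 → queue [13, 16, 0, 11]
Visit 13 → queue [16, 0, 11]
Visit 16 → queue [0, 11]
Visit 0 → queue [11]
Visit 11 → queue []

17 1 2 4 6 9 12 3 5 7 8 10 14 15 13 16 0 11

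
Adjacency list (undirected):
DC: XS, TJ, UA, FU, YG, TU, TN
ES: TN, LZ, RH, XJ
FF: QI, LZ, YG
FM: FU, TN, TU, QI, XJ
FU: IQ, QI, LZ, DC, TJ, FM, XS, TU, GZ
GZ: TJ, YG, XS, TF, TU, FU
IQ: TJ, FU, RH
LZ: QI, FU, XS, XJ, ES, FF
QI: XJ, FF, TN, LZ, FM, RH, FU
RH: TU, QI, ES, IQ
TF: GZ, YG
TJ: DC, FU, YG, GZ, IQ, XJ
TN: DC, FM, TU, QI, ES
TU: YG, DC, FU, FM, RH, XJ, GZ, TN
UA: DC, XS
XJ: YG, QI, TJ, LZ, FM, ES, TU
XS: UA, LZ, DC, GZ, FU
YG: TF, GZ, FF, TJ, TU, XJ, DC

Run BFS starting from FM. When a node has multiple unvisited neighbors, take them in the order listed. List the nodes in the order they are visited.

FM → FU → TN → TU → QI → XJ → IQ → LZ → DC → TJ → XS → GZ → ES → YG → RH → FF → UA → TF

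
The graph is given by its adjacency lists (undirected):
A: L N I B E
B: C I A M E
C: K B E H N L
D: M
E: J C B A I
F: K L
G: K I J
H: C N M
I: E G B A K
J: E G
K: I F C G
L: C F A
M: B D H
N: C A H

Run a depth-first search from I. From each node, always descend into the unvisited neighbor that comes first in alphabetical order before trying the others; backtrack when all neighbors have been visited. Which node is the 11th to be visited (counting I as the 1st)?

H

Visit I
I → A
A → B
B → C
C → E
E → J
J → G
G → K
K → F
F → L
C → H
H → M
M → D
H → N

Visit order: I, A, B, C, E, J, G, K, F, L, H, M, D, N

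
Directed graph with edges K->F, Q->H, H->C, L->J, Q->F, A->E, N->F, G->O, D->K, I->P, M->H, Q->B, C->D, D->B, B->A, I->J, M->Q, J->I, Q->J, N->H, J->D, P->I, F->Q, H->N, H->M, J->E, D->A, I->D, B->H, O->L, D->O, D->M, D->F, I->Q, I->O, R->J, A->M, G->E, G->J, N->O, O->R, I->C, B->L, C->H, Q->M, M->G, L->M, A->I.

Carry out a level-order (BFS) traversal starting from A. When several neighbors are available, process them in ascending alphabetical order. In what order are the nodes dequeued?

Visit A; enqueue E, I, M → queue [E, I, M]
Visit E → queue [I, M]
Visit I; enqueue C, D, J, O, P, Q → queue [M, C, D, J, O, P, Q]
Visit M; enqueue G, H → queue [C, D, J, O, P, Q, G, H]
Visit C → queue [D, J, O, P, Q, G, H]
Visit D; enqueue B, F, K → queue [J, O, P, Q, G, H, B, F, K]
Visit J → queue [O, P, Q, G, H, B, F, K]
Visit O; enqueue L, R → queue [P, Q, G, H, B, F, K, L, R]
Visit P → queue [Q, G, H, B, F, K, L, R]
Visit Q → queue [G, H, B, F, K, L, R]
Visit G → queue [H, B, F, K, L, R]
Visit H; enqueue N → queue [B, F, K, L, R, N]
Visit B → queue [F, K, L, R, N]
Visit F → queue [K, L, R, N]
Visit K → queue [L, R, N]
Visit L → queue [R, N]
Visit R → queue [N]
Visit N → queue []

A, E, I, M, C, D, J, O, P, Q, G, H, B, F, K, L, R, N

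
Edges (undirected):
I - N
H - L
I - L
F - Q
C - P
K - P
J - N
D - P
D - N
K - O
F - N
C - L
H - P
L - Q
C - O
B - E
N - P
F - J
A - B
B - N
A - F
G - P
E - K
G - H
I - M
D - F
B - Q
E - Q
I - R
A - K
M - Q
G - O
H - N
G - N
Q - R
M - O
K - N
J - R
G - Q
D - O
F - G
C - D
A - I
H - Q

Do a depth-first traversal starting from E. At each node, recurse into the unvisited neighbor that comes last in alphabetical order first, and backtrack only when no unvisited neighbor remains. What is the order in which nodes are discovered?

Visit E
E → Q
Q → R
R → J
J → N
N → P
P → K
K → O
O → M
M → I
I → L
L → H
H → G
G → F
F → D
D → C
F → A
A → B

E, Q, R, J, N, P, K, O, M, I, L, H, G, F, D, C, A, B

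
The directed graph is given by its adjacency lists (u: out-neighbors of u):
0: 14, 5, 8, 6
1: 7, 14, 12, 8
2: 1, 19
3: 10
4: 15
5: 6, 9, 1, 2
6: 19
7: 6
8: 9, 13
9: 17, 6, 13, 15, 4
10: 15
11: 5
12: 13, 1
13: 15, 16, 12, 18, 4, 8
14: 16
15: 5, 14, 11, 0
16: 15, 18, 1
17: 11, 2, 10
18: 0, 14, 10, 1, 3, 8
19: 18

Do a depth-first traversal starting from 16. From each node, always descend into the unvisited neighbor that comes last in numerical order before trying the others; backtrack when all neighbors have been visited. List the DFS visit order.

16 -> 18 -> 14 -> 10 -> 15 -> 11 -> 5 -> 9 -> 17 -> 2 -> 19 -> 1 -> 12 -> 13 -> 8 -> 4 -> 7 -> 6 -> 0 -> 3

Visit 16
16 → 18
18 → 14
18 → 10
10 → 15
15 → 11
11 → 5
5 → 9
9 → 17
17 → 2
2 → 19
2 → 1
1 → 12
12 → 13
13 → 8
13 → 4
1 → 7
7 → 6
15 → 0
18 → 3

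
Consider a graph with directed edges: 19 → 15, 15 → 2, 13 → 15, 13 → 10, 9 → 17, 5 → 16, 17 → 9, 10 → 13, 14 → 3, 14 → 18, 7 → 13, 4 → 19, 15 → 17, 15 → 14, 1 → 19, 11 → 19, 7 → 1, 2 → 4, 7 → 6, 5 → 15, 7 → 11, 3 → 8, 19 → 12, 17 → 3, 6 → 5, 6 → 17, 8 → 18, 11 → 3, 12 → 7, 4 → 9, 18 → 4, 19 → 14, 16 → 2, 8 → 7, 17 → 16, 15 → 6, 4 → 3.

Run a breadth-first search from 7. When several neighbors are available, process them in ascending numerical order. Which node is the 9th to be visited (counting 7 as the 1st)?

Visit 7; enqueue 1, 6, 11, 13 → queue [1, 6, 11, 13]
Visit 1; enqueue 19 → queue [6, 11, 13, 19]
Visit 6; enqueue 5, 17 → queue [11, 13, 19, 5, 17]
Visit 11; enqueue 3 → queue [13, 19, 5, 17, 3]
Visit 13; enqueue 10, 15 → queue [19, 5, 17, 3, 10, 15]
Visit 19; enqueue 12, 14 → queue [5, 17, 3, 10, 15, 12, 14]
Visit 5; enqueue 16 → queue [17, 3, 10, 15, 12, 14, 16]
Visit 17; enqueue 9 → queue [3, 10, 15, 12, 14, 16, 9]
Visit 3; enqueue 8 → queue [10, 15, 12, 14, 16, 9, 8]
Visit 10 → queue [15, 12, 14, 16, 9, 8]
Visit 15; enqueue 2 → queue [12, 14, 16, 9, 8, 2]
Visit 12 → queue [14, 16, 9, 8, 2]
Visit 14; enqueue 18 → queue [16, 9, 8, 2, 18]
Visit 16 → queue [9, 8, 2, 18]
Visit 9 → queue [8, 2, 18]
Visit 8 → queue [2, 18]
Visit 2; enqueue 4 → queue [18, 4]
Visit 18 → queue [4]
Visit 4 → queue []

Visit order: 7, 1, 6, 11, 13, 19, 5, 17, 3, 10, 15, 12, 14, 16, 9, 8, 2, 18, 4

3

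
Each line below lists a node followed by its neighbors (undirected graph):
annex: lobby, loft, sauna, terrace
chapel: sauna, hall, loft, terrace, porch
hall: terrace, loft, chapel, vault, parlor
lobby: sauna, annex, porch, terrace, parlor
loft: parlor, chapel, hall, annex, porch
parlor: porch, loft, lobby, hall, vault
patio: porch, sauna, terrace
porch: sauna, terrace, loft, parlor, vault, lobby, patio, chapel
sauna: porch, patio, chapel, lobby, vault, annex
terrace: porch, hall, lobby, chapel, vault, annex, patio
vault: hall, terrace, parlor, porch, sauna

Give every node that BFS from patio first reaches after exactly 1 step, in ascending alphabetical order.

porch, sauna, terrace

Level 0: patio
Level 1: porch, sauna, terrace
Level 2: annex, chapel, hall, lobby, loft, parlor, vault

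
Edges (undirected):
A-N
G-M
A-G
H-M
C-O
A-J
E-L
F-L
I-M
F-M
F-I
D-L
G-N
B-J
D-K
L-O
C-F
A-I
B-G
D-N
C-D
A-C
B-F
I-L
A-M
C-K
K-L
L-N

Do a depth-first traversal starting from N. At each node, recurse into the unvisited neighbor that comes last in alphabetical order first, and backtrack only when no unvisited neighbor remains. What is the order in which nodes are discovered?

Visit N
N → L
L → O
O → C
C → K
K → D
C → F
F → M
M → I
I → A
A → J
J → B
B → G
M → H
L → E

N, L, O, C, K, D, F, M, I, A, J, B, G, H, E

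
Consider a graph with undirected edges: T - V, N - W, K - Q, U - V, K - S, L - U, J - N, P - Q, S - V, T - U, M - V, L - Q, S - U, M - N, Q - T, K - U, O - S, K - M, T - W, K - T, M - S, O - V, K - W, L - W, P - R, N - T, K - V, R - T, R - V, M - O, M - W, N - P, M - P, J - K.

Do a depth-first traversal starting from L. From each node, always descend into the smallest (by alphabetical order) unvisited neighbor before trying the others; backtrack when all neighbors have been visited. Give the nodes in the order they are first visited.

L Q K J N M O S U T R P V W

Visit L
L → Q
Q → K
K → J
J → N
N → M
M → O
O → S
S → U
U → T
T → R
R → P
R → V
T → W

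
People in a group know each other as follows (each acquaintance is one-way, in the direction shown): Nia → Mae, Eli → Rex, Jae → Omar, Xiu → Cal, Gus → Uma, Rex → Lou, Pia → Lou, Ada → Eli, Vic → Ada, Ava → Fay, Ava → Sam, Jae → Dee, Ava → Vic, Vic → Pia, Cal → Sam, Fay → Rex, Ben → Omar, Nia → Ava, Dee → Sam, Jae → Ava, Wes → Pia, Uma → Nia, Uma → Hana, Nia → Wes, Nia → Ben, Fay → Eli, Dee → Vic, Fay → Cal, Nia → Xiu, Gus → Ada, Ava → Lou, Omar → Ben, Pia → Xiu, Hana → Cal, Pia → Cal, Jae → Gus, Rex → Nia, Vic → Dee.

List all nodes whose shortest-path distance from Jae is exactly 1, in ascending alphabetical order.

Ava, Dee, Gus, Omar

Level 0: Jae
Level 1: Ava, Dee, Gus, Omar
Level 2: Ada, Ben, Fay, Lou, Sam, Uma, Vic
Level 3: Cal, Eli, Hana, Nia, Pia, Rex
Level 4: Mae, Wes, Xiu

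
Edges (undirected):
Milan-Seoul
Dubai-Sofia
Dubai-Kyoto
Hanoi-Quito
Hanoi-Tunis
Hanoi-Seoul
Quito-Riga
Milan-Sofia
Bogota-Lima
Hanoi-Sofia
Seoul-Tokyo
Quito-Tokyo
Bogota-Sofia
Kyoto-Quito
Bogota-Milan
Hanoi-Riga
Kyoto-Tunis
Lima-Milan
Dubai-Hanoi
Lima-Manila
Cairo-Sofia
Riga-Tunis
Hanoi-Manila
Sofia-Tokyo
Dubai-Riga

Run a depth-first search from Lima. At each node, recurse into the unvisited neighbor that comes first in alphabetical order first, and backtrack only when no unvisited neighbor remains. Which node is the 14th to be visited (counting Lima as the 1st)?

Visit Lima
Lima → Bogota
Bogota → Milan
Milan → Seoul
Seoul → Hanoi
Hanoi → Dubai
Dubai → Kyoto
Kyoto → Quito
Quito → Riga
Riga → Tunis
Quito → Tokyo
Tokyo → Sofia
Sofia → Cairo
Hanoi → Manila

Visit order: Lima, Bogota, Milan, Seoul, Hanoi, Dubai, Kyoto, Quito, Riga, Tunis, Tokyo, Sofia, Cairo, Manila

Manila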